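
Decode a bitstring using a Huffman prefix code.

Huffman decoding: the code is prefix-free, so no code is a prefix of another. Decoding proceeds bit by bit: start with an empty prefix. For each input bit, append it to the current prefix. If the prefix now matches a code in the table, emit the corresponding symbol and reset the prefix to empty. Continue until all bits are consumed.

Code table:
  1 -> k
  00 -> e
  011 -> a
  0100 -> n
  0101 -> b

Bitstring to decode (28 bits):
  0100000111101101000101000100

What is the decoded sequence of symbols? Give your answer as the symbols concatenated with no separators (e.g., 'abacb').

Answer: neakkanben

Derivation:
Bit 0: prefix='0' (no match yet)
Bit 1: prefix='01' (no match yet)
Bit 2: prefix='010' (no match yet)
Bit 3: prefix='0100' -> emit 'n', reset
Bit 4: prefix='0' (no match yet)
Bit 5: prefix='00' -> emit 'e', reset
Bit 6: prefix='0' (no match yet)
Bit 7: prefix='01' (no match yet)
Bit 8: prefix='011' -> emit 'a', reset
Bit 9: prefix='1' -> emit 'k', reset
Bit 10: prefix='1' -> emit 'k', reset
Bit 11: prefix='0' (no match yet)
Bit 12: prefix='01' (no match yet)
Bit 13: prefix='011' -> emit 'a', reset
Bit 14: prefix='0' (no match yet)
Bit 15: prefix='01' (no match yet)
Bit 16: prefix='010' (no match yet)
Bit 17: prefix='0100' -> emit 'n', reset
Bit 18: prefix='0' (no match yet)
Bit 19: prefix='01' (no match yet)
Bit 20: prefix='010' (no match yet)
Bit 21: prefix='0101' -> emit 'b', reset
Bit 22: prefix='0' (no match yet)
Bit 23: prefix='00' -> emit 'e', reset
Bit 24: prefix='0' (no match yet)
Bit 25: prefix='01' (no match yet)
Bit 26: prefix='010' (no match yet)
Bit 27: prefix='0100' -> emit 'n', reset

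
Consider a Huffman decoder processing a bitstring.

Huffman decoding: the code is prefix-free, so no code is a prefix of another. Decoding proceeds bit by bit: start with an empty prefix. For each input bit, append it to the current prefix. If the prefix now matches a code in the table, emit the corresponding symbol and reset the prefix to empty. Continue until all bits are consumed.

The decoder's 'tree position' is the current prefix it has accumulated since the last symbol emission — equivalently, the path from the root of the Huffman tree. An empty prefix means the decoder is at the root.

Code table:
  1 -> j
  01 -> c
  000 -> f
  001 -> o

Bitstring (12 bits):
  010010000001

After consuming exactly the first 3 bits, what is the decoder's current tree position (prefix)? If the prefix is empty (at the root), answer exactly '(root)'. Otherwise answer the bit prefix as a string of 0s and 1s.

Answer: 0

Derivation:
Bit 0: prefix='0' (no match yet)
Bit 1: prefix='01' -> emit 'c', reset
Bit 2: prefix='0' (no match yet)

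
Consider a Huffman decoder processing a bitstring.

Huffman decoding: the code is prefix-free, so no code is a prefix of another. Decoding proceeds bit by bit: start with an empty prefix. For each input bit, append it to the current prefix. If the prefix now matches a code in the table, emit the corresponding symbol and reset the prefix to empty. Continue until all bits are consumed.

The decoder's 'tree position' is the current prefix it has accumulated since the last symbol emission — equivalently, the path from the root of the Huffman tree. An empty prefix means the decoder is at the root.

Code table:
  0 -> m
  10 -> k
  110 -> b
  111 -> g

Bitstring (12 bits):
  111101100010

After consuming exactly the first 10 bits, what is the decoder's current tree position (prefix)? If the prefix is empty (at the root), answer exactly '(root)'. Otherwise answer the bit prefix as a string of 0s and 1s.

Bit 0: prefix='1' (no match yet)
Bit 1: prefix='11' (no match yet)
Bit 2: prefix='111' -> emit 'g', reset
Bit 3: prefix='1' (no match yet)
Bit 4: prefix='10' -> emit 'k', reset
Bit 5: prefix='1' (no match yet)
Bit 6: prefix='11' (no match yet)
Bit 7: prefix='110' -> emit 'b', reset
Bit 8: prefix='0' -> emit 'm', reset
Bit 9: prefix='0' -> emit 'm', reset

Answer: (root)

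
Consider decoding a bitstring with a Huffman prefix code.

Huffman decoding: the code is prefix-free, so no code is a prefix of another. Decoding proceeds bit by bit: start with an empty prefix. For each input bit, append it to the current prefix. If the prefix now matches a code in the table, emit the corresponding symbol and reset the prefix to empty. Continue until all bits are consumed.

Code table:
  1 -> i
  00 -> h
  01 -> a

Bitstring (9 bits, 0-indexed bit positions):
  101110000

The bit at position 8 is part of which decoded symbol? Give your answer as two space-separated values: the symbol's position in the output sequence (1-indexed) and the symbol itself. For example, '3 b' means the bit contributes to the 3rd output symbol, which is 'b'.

Bit 0: prefix='1' -> emit 'i', reset
Bit 1: prefix='0' (no match yet)
Bit 2: prefix='01' -> emit 'a', reset
Bit 3: prefix='1' -> emit 'i', reset
Bit 4: prefix='1' -> emit 'i', reset
Bit 5: prefix='0' (no match yet)
Bit 6: prefix='00' -> emit 'h', reset
Bit 7: prefix='0' (no match yet)
Bit 8: prefix='00' -> emit 'h', reset

Answer: 6 h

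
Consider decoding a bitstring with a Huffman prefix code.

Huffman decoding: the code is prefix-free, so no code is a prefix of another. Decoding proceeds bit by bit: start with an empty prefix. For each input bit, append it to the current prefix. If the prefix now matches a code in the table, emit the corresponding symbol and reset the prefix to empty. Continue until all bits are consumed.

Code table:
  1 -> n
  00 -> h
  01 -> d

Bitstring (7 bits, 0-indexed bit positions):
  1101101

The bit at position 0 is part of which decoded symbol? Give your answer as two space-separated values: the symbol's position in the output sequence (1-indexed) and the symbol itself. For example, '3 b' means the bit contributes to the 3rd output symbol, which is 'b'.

Answer: 1 n

Derivation:
Bit 0: prefix='1' -> emit 'n', reset
Bit 1: prefix='1' -> emit 'n', reset
Bit 2: prefix='0' (no match yet)
Bit 3: prefix='01' -> emit 'd', reset
Bit 4: prefix='1' -> emit 'n', reset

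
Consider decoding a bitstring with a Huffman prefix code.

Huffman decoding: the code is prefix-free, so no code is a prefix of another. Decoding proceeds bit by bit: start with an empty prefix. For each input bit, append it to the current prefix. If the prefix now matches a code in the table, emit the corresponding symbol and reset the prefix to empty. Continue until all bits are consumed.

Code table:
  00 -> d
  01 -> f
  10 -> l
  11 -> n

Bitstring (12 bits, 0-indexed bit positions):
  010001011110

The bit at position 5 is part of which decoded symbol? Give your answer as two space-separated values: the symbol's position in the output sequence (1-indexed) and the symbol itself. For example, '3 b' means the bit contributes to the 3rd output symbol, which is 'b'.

Bit 0: prefix='0' (no match yet)
Bit 1: prefix='01' -> emit 'f', reset
Bit 2: prefix='0' (no match yet)
Bit 3: prefix='00' -> emit 'd', reset
Bit 4: prefix='0' (no match yet)
Bit 5: prefix='01' -> emit 'f', reset
Bit 6: prefix='0' (no match yet)
Bit 7: prefix='01' -> emit 'f', reset
Bit 8: prefix='1' (no match yet)
Bit 9: prefix='11' -> emit 'n', reset

Answer: 3 f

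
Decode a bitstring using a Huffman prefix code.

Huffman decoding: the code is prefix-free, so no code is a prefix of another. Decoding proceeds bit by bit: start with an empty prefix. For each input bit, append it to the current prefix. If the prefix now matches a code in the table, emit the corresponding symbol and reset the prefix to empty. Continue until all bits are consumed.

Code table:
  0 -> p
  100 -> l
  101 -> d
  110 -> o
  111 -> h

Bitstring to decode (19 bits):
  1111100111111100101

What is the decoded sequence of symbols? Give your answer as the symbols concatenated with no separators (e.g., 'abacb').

Bit 0: prefix='1' (no match yet)
Bit 1: prefix='11' (no match yet)
Bit 2: prefix='111' -> emit 'h', reset
Bit 3: prefix='1' (no match yet)
Bit 4: prefix='11' (no match yet)
Bit 5: prefix='110' -> emit 'o', reset
Bit 6: prefix='0' -> emit 'p', reset
Bit 7: prefix='1' (no match yet)
Bit 8: prefix='11' (no match yet)
Bit 9: prefix='111' -> emit 'h', reset
Bit 10: prefix='1' (no match yet)
Bit 11: prefix='11' (no match yet)
Bit 12: prefix='111' -> emit 'h', reset
Bit 13: prefix='1' (no match yet)
Bit 14: prefix='10' (no match yet)
Bit 15: prefix='100' -> emit 'l', reset
Bit 16: prefix='1' (no match yet)
Bit 17: prefix='10' (no match yet)
Bit 18: prefix='101' -> emit 'd', reset

Answer: hophhld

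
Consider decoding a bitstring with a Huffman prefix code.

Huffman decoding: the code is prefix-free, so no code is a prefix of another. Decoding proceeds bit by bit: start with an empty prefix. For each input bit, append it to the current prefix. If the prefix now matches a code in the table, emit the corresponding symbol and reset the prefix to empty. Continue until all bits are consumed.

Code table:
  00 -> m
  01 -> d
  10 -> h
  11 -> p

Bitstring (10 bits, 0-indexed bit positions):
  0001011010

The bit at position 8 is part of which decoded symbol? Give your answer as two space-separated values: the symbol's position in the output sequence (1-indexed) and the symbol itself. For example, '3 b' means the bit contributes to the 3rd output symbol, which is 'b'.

Answer: 5 h

Derivation:
Bit 0: prefix='0' (no match yet)
Bit 1: prefix='00' -> emit 'm', reset
Bit 2: prefix='0' (no match yet)
Bit 3: prefix='01' -> emit 'd', reset
Bit 4: prefix='0' (no match yet)
Bit 5: prefix='01' -> emit 'd', reset
Bit 6: prefix='1' (no match yet)
Bit 7: prefix='10' -> emit 'h', reset
Bit 8: prefix='1' (no match yet)
Bit 9: prefix='10' -> emit 'h', reset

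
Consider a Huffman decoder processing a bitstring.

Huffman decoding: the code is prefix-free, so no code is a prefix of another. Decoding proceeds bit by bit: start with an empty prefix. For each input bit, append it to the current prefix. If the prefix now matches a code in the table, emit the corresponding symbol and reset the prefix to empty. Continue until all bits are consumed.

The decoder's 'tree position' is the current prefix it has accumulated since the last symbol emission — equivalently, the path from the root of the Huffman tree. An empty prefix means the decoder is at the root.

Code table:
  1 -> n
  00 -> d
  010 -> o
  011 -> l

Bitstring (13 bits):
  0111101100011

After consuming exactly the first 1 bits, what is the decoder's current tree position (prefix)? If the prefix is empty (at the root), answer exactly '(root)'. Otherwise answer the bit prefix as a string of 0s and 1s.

Bit 0: prefix='0' (no match yet)

Answer: 0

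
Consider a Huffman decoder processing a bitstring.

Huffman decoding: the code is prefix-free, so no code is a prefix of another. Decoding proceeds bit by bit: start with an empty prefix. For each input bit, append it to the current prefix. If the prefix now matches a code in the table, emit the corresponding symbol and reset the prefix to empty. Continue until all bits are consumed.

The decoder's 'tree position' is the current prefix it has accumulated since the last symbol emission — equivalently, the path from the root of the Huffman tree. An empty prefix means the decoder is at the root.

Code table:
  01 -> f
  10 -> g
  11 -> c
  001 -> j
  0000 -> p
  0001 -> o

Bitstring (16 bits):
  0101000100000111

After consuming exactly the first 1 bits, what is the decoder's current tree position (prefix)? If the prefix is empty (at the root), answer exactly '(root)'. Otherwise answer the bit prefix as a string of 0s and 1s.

Bit 0: prefix='0' (no match yet)

Answer: 0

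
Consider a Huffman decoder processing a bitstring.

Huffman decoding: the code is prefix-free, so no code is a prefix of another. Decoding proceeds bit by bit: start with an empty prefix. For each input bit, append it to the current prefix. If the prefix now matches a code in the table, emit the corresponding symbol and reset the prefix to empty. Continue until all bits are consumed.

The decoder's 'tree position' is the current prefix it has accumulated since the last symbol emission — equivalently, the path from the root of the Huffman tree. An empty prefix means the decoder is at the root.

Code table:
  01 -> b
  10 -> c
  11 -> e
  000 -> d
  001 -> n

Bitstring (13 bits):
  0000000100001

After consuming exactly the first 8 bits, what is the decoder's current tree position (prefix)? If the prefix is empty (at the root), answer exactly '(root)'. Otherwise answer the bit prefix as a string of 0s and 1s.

Bit 0: prefix='0' (no match yet)
Bit 1: prefix='00' (no match yet)
Bit 2: prefix='000' -> emit 'd', reset
Bit 3: prefix='0' (no match yet)
Bit 4: prefix='00' (no match yet)
Bit 5: prefix='000' -> emit 'd', reset
Bit 6: prefix='0' (no match yet)
Bit 7: prefix='01' -> emit 'b', reset

Answer: (root)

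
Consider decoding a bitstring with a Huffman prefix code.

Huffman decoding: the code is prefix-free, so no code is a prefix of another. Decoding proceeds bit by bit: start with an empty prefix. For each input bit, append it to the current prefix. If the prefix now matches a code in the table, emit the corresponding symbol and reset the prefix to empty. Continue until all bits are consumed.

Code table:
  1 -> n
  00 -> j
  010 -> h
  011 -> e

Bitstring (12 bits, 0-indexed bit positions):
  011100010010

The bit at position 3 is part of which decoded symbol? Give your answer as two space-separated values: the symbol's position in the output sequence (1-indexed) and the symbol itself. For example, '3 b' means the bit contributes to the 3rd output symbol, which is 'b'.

Answer: 2 n

Derivation:
Bit 0: prefix='0' (no match yet)
Bit 1: prefix='01' (no match yet)
Bit 2: prefix='011' -> emit 'e', reset
Bit 3: prefix='1' -> emit 'n', reset
Bit 4: prefix='0' (no match yet)
Bit 5: prefix='00' -> emit 'j', reset
Bit 6: prefix='0' (no match yet)
Bit 7: prefix='01' (no match yet)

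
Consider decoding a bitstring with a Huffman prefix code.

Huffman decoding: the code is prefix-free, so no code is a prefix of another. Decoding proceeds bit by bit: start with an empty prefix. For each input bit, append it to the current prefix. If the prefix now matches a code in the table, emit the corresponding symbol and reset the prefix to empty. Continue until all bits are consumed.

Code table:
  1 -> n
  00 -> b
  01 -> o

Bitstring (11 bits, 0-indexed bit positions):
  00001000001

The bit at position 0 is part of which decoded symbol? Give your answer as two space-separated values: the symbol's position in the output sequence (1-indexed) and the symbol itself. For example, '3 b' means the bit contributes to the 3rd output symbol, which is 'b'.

Bit 0: prefix='0' (no match yet)
Bit 1: prefix='00' -> emit 'b', reset
Bit 2: prefix='0' (no match yet)
Bit 3: prefix='00' -> emit 'b', reset
Bit 4: prefix='1' -> emit 'n', reset

Answer: 1 b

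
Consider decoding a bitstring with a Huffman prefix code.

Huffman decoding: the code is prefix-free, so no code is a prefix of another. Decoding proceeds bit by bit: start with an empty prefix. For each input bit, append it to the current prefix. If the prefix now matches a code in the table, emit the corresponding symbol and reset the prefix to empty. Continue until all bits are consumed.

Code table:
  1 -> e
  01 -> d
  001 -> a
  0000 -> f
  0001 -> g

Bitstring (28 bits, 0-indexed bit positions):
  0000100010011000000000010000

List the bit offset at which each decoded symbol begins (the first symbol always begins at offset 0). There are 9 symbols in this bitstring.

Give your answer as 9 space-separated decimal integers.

Answer: 0 4 5 9 12 13 17 21 24

Derivation:
Bit 0: prefix='0' (no match yet)
Bit 1: prefix='00' (no match yet)
Bit 2: prefix='000' (no match yet)
Bit 3: prefix='0000' -> emit 'f', reset
Bit 4: prefix='1' -> emit 'e', reset
Bit 5: prefix='0' (no match yet)
Bit 6: prefix='00' (no match yet)
Bit 7: prefix='000' (no match yet)
Bit 8: prefix='0001' -> emit 'g', reset
Bit 9: prefix='0' (no match yet)
Bit 10: prefix='00' (no match yet)
Bit 11: prefix='001' -> emit 'a', reset
Bit 12: prefix='1' -> emit 'e', reset
Bit 13: prefix='0' (no match yet)
Bit 14: prefix='00' (no match yet)
Bit 15: prefix='000' (no match yet)
Bit 16: prefix='0000' -> emit 'f', reset
Bit 17: prefix='0' (no match yet)
Bit 18: prefix='00' (no match yet)
Bit 19: prefix='000' (no match yet)
Bit 20: prefix='0000' -> emit 'f', reset
Bit 21: prefix='0' (no match yet)
Bit 22: prefix='00' (no match yet)
Bit 23: prefix='001' -> emit 'a', reset
Bit 24: prefix='0' (no match yet)
Bit 25: prefix='00' (no match yet)
Bit 26: prefix='000' (no match yet)
Bit 27: prefix='0000' -> emit 'f', reset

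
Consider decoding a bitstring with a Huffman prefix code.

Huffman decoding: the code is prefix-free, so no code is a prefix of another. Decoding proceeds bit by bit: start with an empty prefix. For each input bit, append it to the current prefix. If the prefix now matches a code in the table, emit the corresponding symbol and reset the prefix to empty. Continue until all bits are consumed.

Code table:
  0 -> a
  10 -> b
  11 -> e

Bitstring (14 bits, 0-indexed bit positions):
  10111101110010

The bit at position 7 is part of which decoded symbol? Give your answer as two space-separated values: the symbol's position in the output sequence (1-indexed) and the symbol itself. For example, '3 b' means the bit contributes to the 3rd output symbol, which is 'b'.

Answer: 5 e

Derivation:
Bit 0: prefix='1' (no match yet)
Bit 1: prefix='10' -> emit 'b', reset
Bit 2: prefix='1' (no match yet)
Bit 3: prefix='11' -> emit 'e', reset
Bit 4: prefix='1' (no match yet)
Bit 5: prefix='11' -> emit 'e', reset
Bit 6: prefix='0' -> emit 'a', reset
Bit 7: prefix='1' (no match yet)
Bit 8: prefix='11' -> emit 'e', reset
Bit 9: prefix='1' (no match yet)
Bit 10: prefix='10' -> emit 'b', reset
Bit 11: prefix='0' -> emit 'a', reset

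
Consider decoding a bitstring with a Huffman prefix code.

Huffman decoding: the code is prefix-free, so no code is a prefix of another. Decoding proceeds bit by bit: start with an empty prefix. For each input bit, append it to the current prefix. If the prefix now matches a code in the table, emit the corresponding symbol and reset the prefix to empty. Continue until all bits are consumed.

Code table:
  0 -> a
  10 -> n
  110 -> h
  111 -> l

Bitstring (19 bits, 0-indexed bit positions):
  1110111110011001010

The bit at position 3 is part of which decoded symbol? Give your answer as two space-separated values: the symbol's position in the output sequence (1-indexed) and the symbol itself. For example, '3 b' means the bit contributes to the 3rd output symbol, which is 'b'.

Answer: 2 a

Derivation:
Bit 0: prefix='1' (no match yet)
Bit 1: prefix='11' (no match yet)
Bit 2: prefix='111' -> emit 'l', reset
Bit 3: prefix='0' -> emit 'a', reset
Bit 4: prefix='1' (no match yet)
Bit 5: prefix='11' (no match yet)
Bit 6: prefix='111' -> emit 'l', reset
Bit 7: prefix='1' (no match yet)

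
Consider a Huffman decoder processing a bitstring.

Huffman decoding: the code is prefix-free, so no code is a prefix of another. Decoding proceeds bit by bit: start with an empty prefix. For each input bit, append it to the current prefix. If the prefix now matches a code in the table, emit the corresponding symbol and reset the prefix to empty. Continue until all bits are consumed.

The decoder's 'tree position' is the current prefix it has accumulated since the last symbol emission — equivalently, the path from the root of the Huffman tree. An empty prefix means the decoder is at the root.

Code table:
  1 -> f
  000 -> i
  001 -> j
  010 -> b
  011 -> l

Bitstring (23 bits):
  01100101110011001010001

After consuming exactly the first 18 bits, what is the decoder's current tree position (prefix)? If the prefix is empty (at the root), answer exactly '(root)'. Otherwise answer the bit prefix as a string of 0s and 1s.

Bit 0: prefix='0' (no match yet)
Bit 1: prefix='01' (no match yet)
Bit 2: prefix='011' -> emit 'l', reset
Bit 3: prefix='0' (no match yet)
Bit 4: prefix='00' (no match yet)
Bit 5: prefix='001' -> emit 'j', reset
Bit 6: prefix='0' (no match yet)
Bit 7: prefix='01' (no match yet)
Bit 8: prefix='011' -> emit 'l', reset
Bit 9: prefix='1' -> emit 'f', reset
Bit 10: prefix='0' (no match yet)
Bit 11: prefix='00' (no match yet)
Bit 12: prefix='001' -> emit 'j', reset
Bit 13: prefix='1' -> emit 'f', reset
Bit 14: prefix='0' (no match yet)
Bit 15: prefix='00' (no match yet)
Bit 16: prefix='001' -> emit 'j', reset
Bit 17: prefix='0' (no match yet)

Answer: 0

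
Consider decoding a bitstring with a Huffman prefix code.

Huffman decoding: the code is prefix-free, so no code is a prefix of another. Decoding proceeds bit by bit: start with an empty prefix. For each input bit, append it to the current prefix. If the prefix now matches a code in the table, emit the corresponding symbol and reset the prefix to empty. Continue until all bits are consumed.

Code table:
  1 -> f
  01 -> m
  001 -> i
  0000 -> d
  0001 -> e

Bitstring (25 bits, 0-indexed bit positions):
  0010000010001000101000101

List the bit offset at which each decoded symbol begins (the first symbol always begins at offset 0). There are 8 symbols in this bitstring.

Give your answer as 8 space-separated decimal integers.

Answer: 0 3 7 9 13 17 19 23

Derivation:
Bit 0: prefix='0' (no match yet)
Bit 1: prefix='00' (no match yet)
Bit 2: prefix='001' -> emit 'i', reset
Bit 3: prefix='0' (no match yet)
Bit 4: prefix='00' (no match yet)
Bit 5: prefix='000' (no match yet)
Bit 6: prefix='0000' -> emit 'd', reset
Bit 7: prefix='0' (no match yet)
Bit 8: prefix='01' -> emit 'm', reset
Bit 9: prefix='0' (no match yet)
Bit 10: prefix='00' (no match yet)
Bit 11: prefix='000' (no match yet)
Bit 12: prefix='0001' -> emit 'e', reset
Bit 13: prefix='0' (no match yet)
Bit 14: prefix='00' (no match yet)
Bit 15: prefix='000' (no match yet)
Bit 16: prefix='0001' -> emit 'e', reset
Bit 17: prefix='0' (no match yet)
Bit 18: prefix='01' -> emit 'm', reset
Bit 19: prefix='0' (no match yet)
Bit 20: prefix='00' (no match yet)
Bit 21: prefix='000' (no match yet)
Bit 22: prefix='0001' -> emit 'e', reset
Bit 23: prefix='0' (no match yet)
Bit 24: prefix='01' -> emit 'm', reset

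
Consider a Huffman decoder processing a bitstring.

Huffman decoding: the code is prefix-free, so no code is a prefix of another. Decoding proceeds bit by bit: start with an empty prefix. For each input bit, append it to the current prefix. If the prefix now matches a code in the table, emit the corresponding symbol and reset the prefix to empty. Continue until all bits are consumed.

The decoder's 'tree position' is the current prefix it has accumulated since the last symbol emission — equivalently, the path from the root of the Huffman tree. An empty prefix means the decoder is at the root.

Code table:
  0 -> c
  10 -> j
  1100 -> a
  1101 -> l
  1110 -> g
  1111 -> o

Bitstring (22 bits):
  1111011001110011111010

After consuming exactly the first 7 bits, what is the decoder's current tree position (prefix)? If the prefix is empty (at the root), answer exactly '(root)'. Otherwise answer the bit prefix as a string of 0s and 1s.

Bit 0: prefix='1' (no match yet)
Bit 1: prefix='11' (no match yet)
Bit 2: prefix='111' (no match yet)
Bit 3: prefix='1111' -> emit 'o', reset
Bit 4: prefix='0' -> emit 'c', reset
Bit 5: prefix='1' (no match yet)
Bit 6: prefix='11' (no match yet)

Answer: 11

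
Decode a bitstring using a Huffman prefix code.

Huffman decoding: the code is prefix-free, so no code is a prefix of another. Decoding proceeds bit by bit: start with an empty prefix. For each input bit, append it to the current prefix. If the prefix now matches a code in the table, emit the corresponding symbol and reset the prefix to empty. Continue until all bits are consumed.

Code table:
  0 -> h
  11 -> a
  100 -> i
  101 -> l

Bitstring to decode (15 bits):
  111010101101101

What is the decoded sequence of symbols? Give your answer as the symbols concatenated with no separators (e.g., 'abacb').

Bit 0: prefix='1' (no match yet)
Bit 1: prefix='11' -> emit 'a', reset
Bit 2: prefix='1' (no match yet)
Bit 3: prefix='10' (no match yet)
Bit 4: prefix='101' -> emit 'l', reset
Bit 5: prefix='0' -> emit 'h', reset
Bit 6: prefix='1' (no match yet)
Bit 7: prefix='10' (no match yet)
Bit 8: prefix='101' -> emit 'l', reset
Bit 9: prefix='1' (no match yet)
Bit 10: prefix='10' (no match yet)
Bit 11: prefix='101' -> emit 'l', reset
Bit 12: prefix='1' (no match yet)
Bit 13: prefix='10' (no match yet)
Bit 14: prefix='101' -> emit 'l', reset

Answer: alhlll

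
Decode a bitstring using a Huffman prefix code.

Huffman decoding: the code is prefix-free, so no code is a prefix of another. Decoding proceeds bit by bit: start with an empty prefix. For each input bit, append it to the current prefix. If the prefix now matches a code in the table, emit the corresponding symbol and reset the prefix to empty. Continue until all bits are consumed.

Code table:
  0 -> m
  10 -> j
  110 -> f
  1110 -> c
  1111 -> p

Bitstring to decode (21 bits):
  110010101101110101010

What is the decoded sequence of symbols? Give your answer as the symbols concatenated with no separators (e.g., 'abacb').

Answer: fmjjfcjjj

Derivation:
Bit 0: prefix='1' (no match yet)
Bit 1: prefix='11' (no match yet)
Bit 2: prefix='110' -> emit 'f', reset
Bit 3: prefix='0' -> emit 'm', reset
Bit 4: prefix='1' (no match yet)
Bit 5: prefix='10' -> emit 'j', reset
Bit 6: prefix='1' (no match yet)
Bit 7: prefix='10' -> emit 'j', reset
Bit 8: prefix='1' (no match yet)
Bit 9: prefix='11' (no match yet)
Bit 10: prefix='110' -> emit 'f', reset
Bit 11: prefix='1' (no match yet)
Bit 12: prefix='11' (no match yet)
Bit 13: prefix='111' (no match yet)
Bit 14: prefix='1110' -> emit 'c', reset
Bit 15: prefix='1' (no match yet)
Bit 16: prefix='10' -> emit 'j', reset
Bit 17: prefix='1' (no match yet)
Bit 18: prefix='10' -> emit 'j', reset
Bit 19: prefix='1' (no match yet)
Bit 20: prefix='10' -> emit 'j', reset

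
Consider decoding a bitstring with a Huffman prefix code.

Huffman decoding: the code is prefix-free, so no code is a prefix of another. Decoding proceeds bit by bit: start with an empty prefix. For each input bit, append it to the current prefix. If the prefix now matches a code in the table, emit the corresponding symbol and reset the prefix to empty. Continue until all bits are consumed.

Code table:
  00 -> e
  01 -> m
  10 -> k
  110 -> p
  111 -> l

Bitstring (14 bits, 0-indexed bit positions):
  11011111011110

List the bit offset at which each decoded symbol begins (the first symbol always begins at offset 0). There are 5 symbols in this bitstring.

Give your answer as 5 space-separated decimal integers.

Answer: 0 3 6 9 12

Derivation:
Bit 0: prefix='1' (no match yet)
Bit 1: prefix='11' (no match yet)
Bit 2: prefix='110' -> emit 'p', reset
Bit 3: prefix='1' (no match yet)
Bit 4: prefix='11' (no match yet)
Bit 5: prefix='111' -> emit 'l', reset
Bit 6: prefix='1' (no match yet)
Bit 7: prefix='11' (no match yet)
Bit 8: prefix='110' -> emit 'p', reset
Bit 9: prefix='1' (no match yet)
Bit 10: prefix='11' (no match yet)
Bit 11: prefix='111' -> emit 'l', reset
Bit 12: prefix='1' (no match yet)
Bit 13: prefix='10' -> emit 'k', reset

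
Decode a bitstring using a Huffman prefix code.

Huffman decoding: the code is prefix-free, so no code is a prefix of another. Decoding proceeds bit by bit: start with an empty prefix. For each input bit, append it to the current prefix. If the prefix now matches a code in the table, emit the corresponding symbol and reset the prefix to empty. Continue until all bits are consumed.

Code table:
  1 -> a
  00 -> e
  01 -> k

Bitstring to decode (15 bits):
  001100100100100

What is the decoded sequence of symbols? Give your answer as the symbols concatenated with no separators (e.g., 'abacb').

Answer: eaaeaeaeae

Derivation:
Bit 0: prefix='0' (no match yet)
Bit 1: prefix='00' -> emit 'e', reset
Bit 2: prefix='1' -> emit 'a', reset
Bit 3: prefix='1' -> emit 'a', reset
Bit 4: prefix='0' (no match yet)
Bit 5: prefix='00' -> emit 'e', reset
Bit 6: prefix='1' -> emit 'a', reset
Bit 7: prefix='0' (no match yet)
Bit 8: prefix='00' -> emit 'e', reset
Bit 9: prefix='1' -> emit 'a', reset
Bit 10: prefix='0' (no match yet)
Bit 11: prefix='00' -> emit 'e', reset
Bit 12: prefix='1' -> emit 'a', reset
Bit 13: prefix='0' (no match yet)
Bit 14: prefix='00' -> emit 'e', reset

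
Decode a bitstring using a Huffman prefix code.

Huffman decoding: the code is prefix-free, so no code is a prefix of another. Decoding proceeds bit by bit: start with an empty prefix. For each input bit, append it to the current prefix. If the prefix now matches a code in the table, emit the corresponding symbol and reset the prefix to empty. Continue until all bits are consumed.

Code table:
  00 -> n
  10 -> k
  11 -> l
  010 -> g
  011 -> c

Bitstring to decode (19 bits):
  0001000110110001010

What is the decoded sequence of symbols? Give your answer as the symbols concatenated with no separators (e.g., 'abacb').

Answer: ngnlcngk

Derivation:
Bit 0: prefix='0' (no match yet)
Bit 1: prefix='00' -> emit 'n', reset
Bit 2: prefix='0' (no match yet)
Bit 3: prefix='01' (no match yet)
Bit 4: prefix='010' -> emit 'g', reset
Bit 5: prefix='0' (no match yet)
Bit 6: prefix='00' -> emit 'n', reset
Bit 7: prefix='1' (no match yet)
Bit 8: prefix='11' -> emit 'l', reset
Bit 9: prefix='0' (no match yet)
Bit 10: prefix='01' (no match yet)
Bit 11: prefix='011' -> emit 'c', reset
Bit 12: prefix='0' (no match yet)
Bit 13: prefix='00' -> emit 'n', reset
Bit 14: prefix='0' (no match yet)
Bit 15: prefix='01' (no match yet)
Bit 16: prefix='010' -> emit 'g', reset
Bit 17: prefix='1' (no match yet)
Bit 18: prefix='10' -> emit 'k', reset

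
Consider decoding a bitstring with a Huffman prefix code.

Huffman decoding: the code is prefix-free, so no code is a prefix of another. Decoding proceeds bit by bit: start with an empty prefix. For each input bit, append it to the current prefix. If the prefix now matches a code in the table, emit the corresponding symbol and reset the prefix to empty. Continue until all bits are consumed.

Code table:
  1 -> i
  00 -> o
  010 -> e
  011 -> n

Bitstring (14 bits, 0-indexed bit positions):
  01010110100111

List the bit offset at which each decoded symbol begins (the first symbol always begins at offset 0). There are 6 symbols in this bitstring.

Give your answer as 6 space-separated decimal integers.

Bit 0: prefix='0' (no match yet)
Bit 1: prefix='01' (no match yet)
Bit 2: prefix='010' -> emit 'e', reset
Bit 3: prefix='1' -> emit 'i', reset
Bit 4: prefix='0' (no match yet)
Bit 5: prefix='01' (no match yet)
Bit 6: prefix='011' -> emit 'n', reset
Bit 7: prefix='0' (no match yet)
Bit 8: prefix='01' (no match yet)
Bit 9: prefix='010' -> emit 'e', reset
Bit 10: prefix='0' (no match yet)
Bit 11: prefix='01' (no match yet)
Bit 12: prefix='011' -> emit 'n', reset
Bit 13: prefix='1' -> emit 'i', reset

Answer: 0 3 4 7 10 13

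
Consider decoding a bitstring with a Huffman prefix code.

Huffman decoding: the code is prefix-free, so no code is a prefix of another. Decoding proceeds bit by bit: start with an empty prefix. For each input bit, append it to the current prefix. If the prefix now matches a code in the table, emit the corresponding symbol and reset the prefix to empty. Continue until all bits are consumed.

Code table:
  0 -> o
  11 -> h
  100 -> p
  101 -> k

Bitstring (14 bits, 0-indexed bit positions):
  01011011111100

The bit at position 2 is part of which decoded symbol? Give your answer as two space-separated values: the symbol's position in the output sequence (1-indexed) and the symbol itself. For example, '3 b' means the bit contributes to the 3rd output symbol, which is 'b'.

Answer: 2 k

Derivation:
Bit 0: prefix='0' -> emit 'o', reset
Bit 1: prefix='1' (no match yet)
Bit 2: prefix='10' (no match yet)
Bit 3: prefix='101' -> emit 'k', reset
Bit 4: prefix='1' (no match yet)
Bit 5: prefix='10' (no match yet)
Bit 6: prefix='101' -> emit 'k', reset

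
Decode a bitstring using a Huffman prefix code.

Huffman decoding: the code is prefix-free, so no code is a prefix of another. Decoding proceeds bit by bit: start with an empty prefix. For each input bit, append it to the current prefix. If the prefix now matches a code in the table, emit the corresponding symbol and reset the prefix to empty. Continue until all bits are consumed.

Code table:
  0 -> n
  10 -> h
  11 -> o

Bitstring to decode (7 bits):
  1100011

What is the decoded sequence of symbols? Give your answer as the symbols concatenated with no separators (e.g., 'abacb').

Bit 0: prefix='1' (no match yet)
Bit 1: prefix='11' -> emit 'o', reset
Bit 2: prefix='0' -> emit 'n', reset
Bit 3: prefix='0' -> emit 'n', reset
Bit 4: prefix='0' -> emit 'n', reset
Bit 5: prefix='1' (no match yet)
Bit 6: prefix='11' -> emit 'o', reset

Answer: onnno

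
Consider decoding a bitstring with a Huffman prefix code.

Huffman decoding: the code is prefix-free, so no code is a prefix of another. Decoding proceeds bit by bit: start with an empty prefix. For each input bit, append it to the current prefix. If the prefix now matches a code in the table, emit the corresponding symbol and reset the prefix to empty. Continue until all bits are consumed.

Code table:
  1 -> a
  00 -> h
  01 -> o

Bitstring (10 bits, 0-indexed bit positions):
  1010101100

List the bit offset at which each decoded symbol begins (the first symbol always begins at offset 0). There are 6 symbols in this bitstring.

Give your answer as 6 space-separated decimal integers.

Answer: 0 1 3 5 7 8

Derivation:
Bit 0: prefix='1' -> emit 'a', reset
Bit 1: prefix='0' (no match yet)
Bit 2: prefix='01' -> emit 'o', reset
Bit 3: prefix='0' (no match yet)
Bit 4: prefix='01' -> emit 'o', reset
Bit 5: prefix='0' (no match yet)
Bit 6: prefix='01' -> emit 'o', reset
Bit 7: prefix='1' -> emit 'a', reset
Bit 8: prefix='0' (no match yet)
Bit 9: prefix='00' -> emit 'h', reset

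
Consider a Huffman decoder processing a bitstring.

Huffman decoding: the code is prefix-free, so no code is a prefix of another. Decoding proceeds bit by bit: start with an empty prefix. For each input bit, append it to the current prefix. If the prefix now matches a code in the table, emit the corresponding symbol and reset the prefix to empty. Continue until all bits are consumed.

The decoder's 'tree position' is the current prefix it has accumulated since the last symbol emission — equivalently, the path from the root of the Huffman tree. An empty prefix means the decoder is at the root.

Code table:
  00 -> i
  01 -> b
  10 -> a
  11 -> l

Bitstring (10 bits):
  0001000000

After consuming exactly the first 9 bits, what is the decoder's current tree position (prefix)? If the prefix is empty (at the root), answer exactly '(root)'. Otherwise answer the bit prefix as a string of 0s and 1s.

Answer: 0

Derivation:
Bit 0: prefix='0' (no match yet)
Bit 1: prefix='00' -> emit 'i', reset
Bit 2: prefix='0' (no match yet)
Bit 3: prefix='01' -> emit 'b', reset
Bit 4: prefix='0' (no match yet)
Bit 5: prefix='00' -> emit 'i', reset
Bit 6: prefix='0' (no match yet)
Bit 7: prefix='00' -> emit 'i', reset
Bit 8: prefix='0' (no match yet)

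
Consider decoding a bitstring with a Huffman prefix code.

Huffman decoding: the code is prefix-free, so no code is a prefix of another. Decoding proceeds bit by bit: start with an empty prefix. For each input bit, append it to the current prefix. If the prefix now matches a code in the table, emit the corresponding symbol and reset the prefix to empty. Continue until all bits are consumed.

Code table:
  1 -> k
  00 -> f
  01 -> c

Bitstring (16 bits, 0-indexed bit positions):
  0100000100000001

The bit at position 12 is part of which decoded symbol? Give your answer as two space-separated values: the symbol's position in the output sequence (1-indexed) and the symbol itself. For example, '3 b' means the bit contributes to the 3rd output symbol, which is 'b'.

Bit 0: prefix='0' (no match yet)
Bit 1: prefix='01' -> emit 'c', reset
Bit 2: prefix='0' (no match yet)
Bit 3: prefix='00' -> emit 'f', reset
Bit 4: prefix='0' (no match yet)
Bit 5: prefix='00' -> emit 'f', reset
Bit 6: prefix='0' (no match yet)
Bit 7: prefix='01' -> emit 'c', reset
Bit 8: prefix='0' (no match yet)
Bit 9: prefix='00' -> emit 'f', reset
Bit 10: prefix='0' (no match yet)
Bit 11: prefix='00' -> emit 'f', reset
Bit 12: prefix='0' (no match yet)
Bit 13: prefix='00' -> emit 'f', reset
Bit 14: prefix='0' (no match yet)
Bit 15: prefix='01' -> emit 'c', reset

Answer: 7 f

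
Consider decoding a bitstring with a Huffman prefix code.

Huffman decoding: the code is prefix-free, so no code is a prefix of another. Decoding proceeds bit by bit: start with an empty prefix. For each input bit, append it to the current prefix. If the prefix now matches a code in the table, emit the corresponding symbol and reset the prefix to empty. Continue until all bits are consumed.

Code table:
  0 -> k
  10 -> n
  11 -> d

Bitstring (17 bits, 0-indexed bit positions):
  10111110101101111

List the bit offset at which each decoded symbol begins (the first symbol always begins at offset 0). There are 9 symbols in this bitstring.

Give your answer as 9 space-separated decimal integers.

Answer: 0 2 4 6 8 10 12 13 15

Derivation:
Bit 0: prefix='1' (no match yet)
Bit 1: prefix='10' -> emit 'n', reset
Bit 2: prefix='1' (no match yet)
Bit 3: prefix='11' -> emit 'd', reset
Bit 4: prefix='1' (no match yet)
Bit 5: prefix='11' -> emit 'd', reset
Bit 6: prefix='1' (no match yet)
Bit 7: prefix='10' -> emit 'n', reset
Bit 8: prefix='1' (no match yet)
Bit 9: prefix='10' -> emit 'n', reset
Bit 10: prefix='1' (no match yet)
Bit 11: prefix='11' -> emit 'd', reset
Bit 12: prefix='0' -> emit 'k', reset
Bit 13: prefix='1' (no match yet)
Bit 14: prefix='11' -> emit 'd', reset
Bit 15: prefix='1' (no match yet)
Bit 16: prefix='11' -> emit 'd', reset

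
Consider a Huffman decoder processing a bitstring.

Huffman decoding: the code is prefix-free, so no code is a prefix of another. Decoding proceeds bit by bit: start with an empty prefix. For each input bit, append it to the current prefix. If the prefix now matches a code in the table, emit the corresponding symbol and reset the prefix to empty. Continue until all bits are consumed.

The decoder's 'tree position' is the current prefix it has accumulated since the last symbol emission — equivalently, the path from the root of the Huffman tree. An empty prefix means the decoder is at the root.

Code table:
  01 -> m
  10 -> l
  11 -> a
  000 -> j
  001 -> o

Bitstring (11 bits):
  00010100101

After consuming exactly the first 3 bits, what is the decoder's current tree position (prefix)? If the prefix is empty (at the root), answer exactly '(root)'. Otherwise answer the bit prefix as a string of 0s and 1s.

Answer: (root)

Derivation:
Bit 0: prefix='0' (no match yet)
Bit 1: prefix='00' (no match yet)
Bit 2: prefix='000' -> emit 'j', reset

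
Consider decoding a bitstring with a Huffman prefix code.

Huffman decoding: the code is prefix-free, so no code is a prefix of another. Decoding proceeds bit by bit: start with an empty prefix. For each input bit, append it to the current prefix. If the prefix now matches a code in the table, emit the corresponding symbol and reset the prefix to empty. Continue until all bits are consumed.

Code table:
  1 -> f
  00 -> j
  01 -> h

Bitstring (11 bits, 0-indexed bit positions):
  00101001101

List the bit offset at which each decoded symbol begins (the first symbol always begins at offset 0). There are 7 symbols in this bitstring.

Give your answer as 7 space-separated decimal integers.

Answer: 0 2 3 5 7 8 9

Derivation:
Bit 0: prefix='0' (no match yet)
Bit 1: prefix='00' -> emit 'j', reset
Bit 2: prefix='1' -> emit 'f', reset
Bit 3: prefix='0' (no match yet)
Bit 4: prefix='01' -> emit 'h', reset
Bit 5: prefix='0' (no match yet)
Bit 6: prefix='00' -> emit 'j', reset
Bit 7: prefix='1' -> emit 'f', reset
Bit 8: prefix='1' -> emit 'f', reset
Bit 9: prefix='0' (no match yet)
Bit 10: prefix='01' -> emit 'h', reset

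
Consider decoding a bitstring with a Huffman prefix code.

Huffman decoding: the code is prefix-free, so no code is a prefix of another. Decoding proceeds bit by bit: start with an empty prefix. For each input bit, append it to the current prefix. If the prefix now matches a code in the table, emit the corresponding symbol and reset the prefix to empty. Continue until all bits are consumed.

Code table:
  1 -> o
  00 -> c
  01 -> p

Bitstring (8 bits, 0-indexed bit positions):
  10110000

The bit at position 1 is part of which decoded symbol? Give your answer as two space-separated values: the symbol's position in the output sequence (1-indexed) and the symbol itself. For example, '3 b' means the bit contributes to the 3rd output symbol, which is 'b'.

Bit 0: prefix='1' -> emit 'o', reset
Bit 1: prefix='0' (no match yet)
Bit 2: prefix='01' -> emit 'p', reset
Bit 3: prefix='1' -> emit 'o', reset
Bit 4: prefix='0' (no match yet)
Bit 5: prefix='00' -> emit 'c', reset

Answer: 2 p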